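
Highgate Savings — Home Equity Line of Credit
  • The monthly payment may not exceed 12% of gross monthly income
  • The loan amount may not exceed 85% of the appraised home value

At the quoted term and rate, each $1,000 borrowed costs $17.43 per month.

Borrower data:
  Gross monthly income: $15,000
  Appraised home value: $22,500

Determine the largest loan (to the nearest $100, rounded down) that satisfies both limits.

Payment cap: 12% × $15,000 = $1,800/month.
At $17.43 per $1,000, that supports 1,800/17.43 × 1,000 ≈ $103,270 → $103,200.
LTV cap: 85% × $22,500 = $19,125 → $19,100.
Binding constraint: loan-to-value.

$19,100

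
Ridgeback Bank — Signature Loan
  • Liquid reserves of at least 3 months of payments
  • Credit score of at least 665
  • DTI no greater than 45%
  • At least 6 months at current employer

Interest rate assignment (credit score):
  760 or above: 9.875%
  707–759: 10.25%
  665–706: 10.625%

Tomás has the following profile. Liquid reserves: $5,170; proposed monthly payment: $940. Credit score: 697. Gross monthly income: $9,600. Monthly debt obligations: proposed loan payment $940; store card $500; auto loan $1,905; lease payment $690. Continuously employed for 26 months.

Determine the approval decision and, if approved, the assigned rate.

Credit score 697 ≥ 665 (meets minimum)
Employment 26 ≥ 6 months
Total monthly debts = (940 + 500 + 1,905 + 690) = 4,035. DTI = 4,035/9,600 = 42% ≤ 45%
Reserves = 5,170/940 = 5.5 months ≥ 3
All requirements met. Score 697 falls in the 665–706 tier → 10.625%.

Approved at 10.625%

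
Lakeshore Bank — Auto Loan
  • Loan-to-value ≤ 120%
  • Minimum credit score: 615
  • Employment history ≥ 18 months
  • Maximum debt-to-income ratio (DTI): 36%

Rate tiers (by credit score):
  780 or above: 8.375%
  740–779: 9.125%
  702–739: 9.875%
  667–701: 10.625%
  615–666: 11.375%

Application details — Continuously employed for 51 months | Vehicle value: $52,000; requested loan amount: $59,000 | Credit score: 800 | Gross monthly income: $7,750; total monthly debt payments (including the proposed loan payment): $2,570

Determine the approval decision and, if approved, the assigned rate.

Approved at 8.375%

Credit score 800 ≥ 615 (meets minimum)
Loan-to-value = 59,000/52,000 = 113.5% — pass (120% max)
Debt-to-income = 2,570/7,750 = 33.2% — meets 36% limit
Employment 51 ≥ 18 months
All requirements met. Score 800 falls in the 780 or above tier → 8.375%.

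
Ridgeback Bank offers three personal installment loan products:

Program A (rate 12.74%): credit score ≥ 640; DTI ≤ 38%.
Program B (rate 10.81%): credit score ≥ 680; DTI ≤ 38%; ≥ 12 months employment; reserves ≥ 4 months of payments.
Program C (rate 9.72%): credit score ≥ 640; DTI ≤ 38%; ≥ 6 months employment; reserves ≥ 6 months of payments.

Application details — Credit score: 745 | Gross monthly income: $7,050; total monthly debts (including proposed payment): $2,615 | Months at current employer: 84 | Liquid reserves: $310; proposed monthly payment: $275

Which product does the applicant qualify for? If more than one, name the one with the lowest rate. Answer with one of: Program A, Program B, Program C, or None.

Program A

DTI = 2,615/7,050 = 37.1%.
Reserves = 310/275 = 1.1 months.
Program A: score 745 ≥ 640; DTI 37.1% ≤ 38% → qualifies.
Program B: score 745 ≥ 680; DTI 37.1% ≤ 38%; employment 84 ≥ 12 mo; reserves 1.1 < 4 mo → does not qualify.
Program C: score 745 ≥ 640; DTI 37.1% ≤ 38%; employment 84 ≥ 6 mo; reserves 1.1 < 6 mo → does not qualify.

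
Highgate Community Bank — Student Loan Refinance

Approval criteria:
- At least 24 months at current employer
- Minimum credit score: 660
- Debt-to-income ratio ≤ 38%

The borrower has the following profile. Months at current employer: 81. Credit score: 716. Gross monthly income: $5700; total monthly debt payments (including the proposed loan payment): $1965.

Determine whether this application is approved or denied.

Approved

Employment 81 ≥ 24 months
Credit score 716 ≥ 660 (meets)
DTI = 1,965/5,700 = 34.5% ≤ 38%
All criteria satisfied.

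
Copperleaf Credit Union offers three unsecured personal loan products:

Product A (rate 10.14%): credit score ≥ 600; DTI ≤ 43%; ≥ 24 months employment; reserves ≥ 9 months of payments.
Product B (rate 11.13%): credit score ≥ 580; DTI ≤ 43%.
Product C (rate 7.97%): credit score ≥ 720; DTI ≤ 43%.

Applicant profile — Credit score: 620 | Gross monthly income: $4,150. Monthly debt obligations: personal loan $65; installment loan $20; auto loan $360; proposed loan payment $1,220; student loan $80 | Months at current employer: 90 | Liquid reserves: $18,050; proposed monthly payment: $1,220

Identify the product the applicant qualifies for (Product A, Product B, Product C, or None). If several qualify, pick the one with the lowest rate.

Product A

Total debts = (65 + 20 + 360 + 1,220 + 80) = 1,745; DTI = 1,745/4,150 = 42%.
Reserves = 18,050/1,220 = 14.8 months.
Product A: score 620 ≥ 600; DTI 42% ≤ 43%; employment 90 ≥ 24 mo; reserves 14.8 ≥ 9 mo → qualifies.
Product B: score 620 ≥ 580; DTI 42% ≤ 43% → qualifies.
Product C: score 620 < 720; DTI 42% ≤ 43% → does not qualify.
Qualifying: Product A, Product B. Lowest rate is 10.14% → Product A.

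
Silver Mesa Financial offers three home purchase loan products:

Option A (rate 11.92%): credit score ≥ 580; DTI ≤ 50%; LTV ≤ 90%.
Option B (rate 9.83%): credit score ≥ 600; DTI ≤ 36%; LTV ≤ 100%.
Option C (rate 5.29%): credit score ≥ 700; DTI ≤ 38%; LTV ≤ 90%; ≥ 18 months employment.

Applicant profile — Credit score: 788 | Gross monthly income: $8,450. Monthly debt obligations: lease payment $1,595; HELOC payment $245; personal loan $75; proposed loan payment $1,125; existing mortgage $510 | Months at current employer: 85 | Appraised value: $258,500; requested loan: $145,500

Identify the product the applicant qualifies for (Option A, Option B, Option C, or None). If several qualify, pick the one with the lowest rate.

Option A

Total debts = (1,595 + 245 + 75 + 1,125 + 510) = 3,550; DTI = 3,550/8,450 = 42%.
LTV = 145,500/258,500 = 56.3%.
Option A: score 788 ≥ 580; DTI 42% ≤ 50%; LTV 56.3% ≤ 90% → qualifies.
Option B: score 788 ≥ 600; DTI 42% > 36%; LTV 56.3% ≤ 100% → does not qualify.
Option C: score 788 ≥ 700; DTI 42% > 38%; LTV 56.3% ≤ 90%; employment 85 ≥ 18 mo → does not qualify.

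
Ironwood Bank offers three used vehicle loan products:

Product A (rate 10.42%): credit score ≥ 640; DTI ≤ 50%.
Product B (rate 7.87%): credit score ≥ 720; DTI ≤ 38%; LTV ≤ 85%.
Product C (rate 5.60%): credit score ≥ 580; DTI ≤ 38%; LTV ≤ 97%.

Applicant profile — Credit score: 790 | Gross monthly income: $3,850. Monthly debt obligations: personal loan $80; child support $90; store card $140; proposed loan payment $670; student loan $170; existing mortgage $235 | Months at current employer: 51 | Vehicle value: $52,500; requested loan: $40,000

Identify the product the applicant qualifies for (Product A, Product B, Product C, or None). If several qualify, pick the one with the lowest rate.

Total debts = (80 + 90 + 140 + 670 + 170 + 235) = 1,385; DTI = 1,385/3,850 = 36%.
LTV = 40,000/52,500 = 76.2%.
Product A: score 790 ≥ 640; DTI 36% ≤ 50% → qualifies.
Product B: score 790 ≥ 720; DTI 36% ≤ 38%; LTV 76.2% ≤ 85% → qualifies.
Product C: score 790 ≥ 580; DTI 36% ≤ 38%; LTV 76.2% ≤ 97% → qualifies.
Qualifying: Product A, Product B, Product C. Lowest rate is 5.60% → Product C.

Product C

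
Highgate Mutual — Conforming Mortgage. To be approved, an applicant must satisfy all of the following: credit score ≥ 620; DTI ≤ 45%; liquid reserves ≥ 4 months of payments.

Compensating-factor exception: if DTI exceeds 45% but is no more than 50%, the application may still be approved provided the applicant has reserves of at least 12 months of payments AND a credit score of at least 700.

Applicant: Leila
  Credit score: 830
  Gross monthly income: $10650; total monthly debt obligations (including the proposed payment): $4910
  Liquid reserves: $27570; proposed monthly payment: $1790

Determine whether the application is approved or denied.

Credit score 830 ≥ 620 (meets base)
DTI = 4,910/10,650 = 46.1% > 45% — standard DTI limit exceeded.
Reserves: 27,570 ÷ 1,790 = 15.4 months (meets 4-month minimum)
46.1% falls in the override range (45%–50%), so the compensating-factor test applies.
Override check — reserves: 15.4 mo (ok); score: 830 (ok).
Both override conditions satisfied; DTI exception granted.

Approved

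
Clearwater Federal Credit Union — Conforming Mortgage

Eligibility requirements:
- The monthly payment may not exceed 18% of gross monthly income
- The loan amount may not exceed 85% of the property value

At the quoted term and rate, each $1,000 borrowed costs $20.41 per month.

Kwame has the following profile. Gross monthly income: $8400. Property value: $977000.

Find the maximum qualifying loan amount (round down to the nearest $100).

$74,000

Payment cap: 18% × $8,400 = $1,512/month.
At $20.41 per $1,000, that supports 1,512/20.41 × 1,000 ≈ $74,081 → $74,000.
LTV cap: 85% × $977,000 = $830,450 → $830,400.
Binding constraint: payment-to-income.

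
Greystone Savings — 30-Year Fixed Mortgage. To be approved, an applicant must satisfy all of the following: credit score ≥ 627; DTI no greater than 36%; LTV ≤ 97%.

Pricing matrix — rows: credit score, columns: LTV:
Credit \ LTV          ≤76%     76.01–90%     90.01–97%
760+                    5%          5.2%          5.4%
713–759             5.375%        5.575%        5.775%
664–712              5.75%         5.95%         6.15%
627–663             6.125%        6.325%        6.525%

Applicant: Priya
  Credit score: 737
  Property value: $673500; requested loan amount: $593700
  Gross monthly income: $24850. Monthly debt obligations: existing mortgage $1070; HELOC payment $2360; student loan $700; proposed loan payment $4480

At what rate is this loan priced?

Credit score 737 ≥ 627; Total monthly debts = (1,070 + 2,360 + 700 + 4,480) = 8,610. DTI: 8,610 ÷ 24,850 = 34.6%, within the 36% cap
LTV: 593,700 ÷ 673,500 = 88.2%, within 97% cap
Row: 737 falls in 713–759. Column: 88.2% falls in 76.01–90%. Rate = 5.575%.

5.575%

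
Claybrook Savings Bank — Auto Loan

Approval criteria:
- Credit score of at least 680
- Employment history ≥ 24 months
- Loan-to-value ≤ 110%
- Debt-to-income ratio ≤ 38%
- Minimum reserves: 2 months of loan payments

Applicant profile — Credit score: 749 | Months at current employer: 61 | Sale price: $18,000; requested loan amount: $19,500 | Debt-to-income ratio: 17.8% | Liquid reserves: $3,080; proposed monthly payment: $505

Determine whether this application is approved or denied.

Credit score 749 ≥ 680 (meets)
Employment 61 ≥ 24 months
Loan-to-value = 19,500/18,000 = 108.3% — pass (110% max)
DTI 17.8% is within the 38% limit
Reserves: 3,080 ÷ 505 = 6.1 months (meets 2-month minimum)
All criteria satisfied.

Approved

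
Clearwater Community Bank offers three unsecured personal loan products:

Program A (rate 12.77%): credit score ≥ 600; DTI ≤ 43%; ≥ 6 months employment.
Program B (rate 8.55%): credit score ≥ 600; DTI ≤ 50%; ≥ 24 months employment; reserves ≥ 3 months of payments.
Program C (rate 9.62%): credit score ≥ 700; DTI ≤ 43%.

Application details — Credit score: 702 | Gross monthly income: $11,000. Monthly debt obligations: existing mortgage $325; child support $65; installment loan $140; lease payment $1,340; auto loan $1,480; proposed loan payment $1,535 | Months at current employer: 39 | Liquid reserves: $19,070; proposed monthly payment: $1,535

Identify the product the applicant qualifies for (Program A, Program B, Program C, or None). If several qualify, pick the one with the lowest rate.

Total debts = (325 + 65 + 140 + 1,340 + 1,480 + 1,535) = 4,885; DTI = 4,885/11,000 = 44.4%.
Reserves = 19,070/1,535 = 12.4 months.
Program A: score 702 ≥ 600; DTI 44.4% > 43%; employment 39 ≥ 6 mo → does not qualify.
Program B: score 702 ≥ 600; DTI 44.4% ≤ 50%; employment 39 ≥ 24 mo; reserves 12.4 ≥ 3 mo → qualifies.
Program C: score 702 ≥ 700; DTI 44.4% > 43% → does not qualify.

Program B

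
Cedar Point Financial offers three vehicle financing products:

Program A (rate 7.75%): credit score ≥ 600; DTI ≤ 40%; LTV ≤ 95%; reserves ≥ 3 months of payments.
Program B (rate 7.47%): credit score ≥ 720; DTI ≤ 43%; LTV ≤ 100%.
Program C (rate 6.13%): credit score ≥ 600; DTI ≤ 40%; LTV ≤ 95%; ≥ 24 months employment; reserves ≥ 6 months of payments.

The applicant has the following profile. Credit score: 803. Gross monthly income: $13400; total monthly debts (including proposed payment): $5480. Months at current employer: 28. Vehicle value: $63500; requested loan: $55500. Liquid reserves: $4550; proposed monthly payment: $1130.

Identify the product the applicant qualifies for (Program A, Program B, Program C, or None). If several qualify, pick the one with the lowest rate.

DTI = 5,480/13,400 = 40.9%.
LTV = 55,500/63,500 = 87.4%.
Reserves = 4,550/1,130 = 4.0 months.
Program A: score 803 ≥ 600; DTI 40.9% > 40%; LTV 87.4% ≤ 95%; reserves 4.0 ≥ 3 mo → does not qualify.
Program B: score 803 ≥ 720; DTI 40.9% ≤ 43%; LTV 87.4% ≤ 100% → qualifies.
Program C: score 803 ≥ 600; DTI 40.9% > 40%; LTV 87.4% ≤ 95%; employment 28 ≥ 24 mo; reserves 4.0 < 6 mo → does not qualify.

Program B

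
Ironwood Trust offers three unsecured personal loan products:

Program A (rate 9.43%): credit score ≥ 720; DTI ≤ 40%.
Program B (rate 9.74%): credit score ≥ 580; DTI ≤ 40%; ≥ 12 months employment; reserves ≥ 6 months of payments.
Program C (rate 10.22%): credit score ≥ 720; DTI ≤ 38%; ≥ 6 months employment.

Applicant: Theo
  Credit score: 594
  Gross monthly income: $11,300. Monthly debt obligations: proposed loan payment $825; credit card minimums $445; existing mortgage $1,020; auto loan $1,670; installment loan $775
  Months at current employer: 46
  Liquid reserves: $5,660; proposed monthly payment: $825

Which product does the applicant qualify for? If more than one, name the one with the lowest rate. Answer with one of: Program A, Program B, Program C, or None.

Total debts = (825 + 445 + 1,020 + 1,670 + 775) = 4,735; DTI = 4,735/11,300 = 41.9%.
Reserves = 5,660/825 = 6.9 months.
Program A: score 594 < 720; DTI 41.9% > 40% → does not qualify.
Program B: score 594 ≥ 580; DTI 41.9% > 40%; employment 46 ≥ 12 mo; reserves 6.9 ≥ 6 mo → does not qualify.
Program C: score 594 < 720; DTI 41.9% > 38%; employment 46 ≥ 6 mo → does not qualify.

None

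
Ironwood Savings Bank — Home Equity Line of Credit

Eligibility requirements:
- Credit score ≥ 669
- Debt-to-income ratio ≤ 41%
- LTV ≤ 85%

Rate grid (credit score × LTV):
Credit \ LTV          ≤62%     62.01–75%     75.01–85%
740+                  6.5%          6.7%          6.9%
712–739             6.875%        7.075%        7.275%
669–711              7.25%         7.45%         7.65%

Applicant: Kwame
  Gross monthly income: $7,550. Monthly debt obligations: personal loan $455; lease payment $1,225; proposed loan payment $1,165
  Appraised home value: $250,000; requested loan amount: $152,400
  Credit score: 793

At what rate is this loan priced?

6.5%

Credit score 793 ≥ 669; Total monthly debts = (455 + 1,225 + 1,165) = 2,845. DTI = 2,845/7,550 = 37.7% ≤ 41%
LTV = 152,400/250,000 = 61% ≤ 85%
Row: 793 falls in 740+. Column: 61% falls in ≤62%. Rate = 6.5%.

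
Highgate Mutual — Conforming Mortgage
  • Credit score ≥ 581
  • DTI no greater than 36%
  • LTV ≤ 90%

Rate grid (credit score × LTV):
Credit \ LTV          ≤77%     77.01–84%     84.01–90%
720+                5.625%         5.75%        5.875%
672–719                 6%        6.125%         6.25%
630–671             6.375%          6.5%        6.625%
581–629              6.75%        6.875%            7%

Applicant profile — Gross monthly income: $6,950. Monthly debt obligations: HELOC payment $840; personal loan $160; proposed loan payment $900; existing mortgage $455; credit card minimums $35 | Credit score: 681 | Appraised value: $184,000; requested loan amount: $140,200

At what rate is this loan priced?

Credit score 681 ≥ 581; Total monthly debts = (840 + 160 + 900 + 455 + 35) = 2,390. DTI: 2,390 ÷ 6,950 = 34.4%, within the 36% cap
Loan-to-value = 140,200/184,000 = 76.2% — pass (90% max)
Score 681 is in the 672–719 band; LTV 76.2% is in the ≤77% band → 6%.

6%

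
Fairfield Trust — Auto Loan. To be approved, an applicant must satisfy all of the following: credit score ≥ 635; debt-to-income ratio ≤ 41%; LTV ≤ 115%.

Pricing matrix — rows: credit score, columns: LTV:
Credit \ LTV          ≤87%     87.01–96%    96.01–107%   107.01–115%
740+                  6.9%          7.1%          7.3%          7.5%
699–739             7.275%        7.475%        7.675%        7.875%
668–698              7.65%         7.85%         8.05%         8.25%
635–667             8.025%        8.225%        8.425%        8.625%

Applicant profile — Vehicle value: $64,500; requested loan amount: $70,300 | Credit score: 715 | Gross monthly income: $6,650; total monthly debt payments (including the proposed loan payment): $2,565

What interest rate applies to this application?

7.875%

Credit score 715 ≥ 635; DTI: 2,565 ÷ 6,650 = 38.6%, within the 41% cap
LTV: 70,300 ÷ 64,500 = 109%, within 115% cap
Row: 715 falls in 699–739. Column: 109% falls in 107.01–115%. Rate = 7.875%.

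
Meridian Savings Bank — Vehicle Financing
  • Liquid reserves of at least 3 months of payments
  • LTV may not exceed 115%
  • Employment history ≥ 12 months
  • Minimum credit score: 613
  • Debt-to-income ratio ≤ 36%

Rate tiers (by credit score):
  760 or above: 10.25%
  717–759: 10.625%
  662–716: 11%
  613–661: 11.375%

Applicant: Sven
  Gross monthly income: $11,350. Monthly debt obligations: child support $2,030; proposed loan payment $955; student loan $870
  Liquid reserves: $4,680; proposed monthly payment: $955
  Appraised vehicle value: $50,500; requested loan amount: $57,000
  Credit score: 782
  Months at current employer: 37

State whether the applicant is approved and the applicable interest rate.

Approved at 10.25%

Credit score 782 ≥ 613 (meets minimum)
Employment 37 ≥ 12 months
Reserves: 4,680 ÷ 955 = 4.9 months (meets 3-month minimum)
LTV = 57,000/50,500 = 112.9% ≤ 115%
Total monthly debts = (2,030 + 955 + 870) = 3,855. Debt-to-income = 3,855/11,350 = 34% — meets 36% limit
All requirements met. Score 782 falls in the 760 or above tier → 10.25%.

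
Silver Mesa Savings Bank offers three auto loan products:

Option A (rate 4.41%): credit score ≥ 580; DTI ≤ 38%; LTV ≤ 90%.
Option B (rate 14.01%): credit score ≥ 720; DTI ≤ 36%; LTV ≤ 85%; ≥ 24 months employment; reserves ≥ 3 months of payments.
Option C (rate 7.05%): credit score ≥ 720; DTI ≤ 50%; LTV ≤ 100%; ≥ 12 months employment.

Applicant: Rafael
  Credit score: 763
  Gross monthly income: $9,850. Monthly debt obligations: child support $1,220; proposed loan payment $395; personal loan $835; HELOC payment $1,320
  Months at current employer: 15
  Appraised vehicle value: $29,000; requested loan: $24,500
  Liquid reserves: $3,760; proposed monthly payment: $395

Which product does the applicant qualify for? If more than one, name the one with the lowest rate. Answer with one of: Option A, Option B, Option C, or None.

Option C

Total debts = (1,220 + 395 + 835 + 1,320) = 3,770; DTI = 3,770/9,850 = 38.3%.
LTV = 24,500/29,000 = 84.5%.
Reserves = 3,760/395 = 9.5 months.
Option A: score 763 ≥ 580; DTI 38.3% > 38%; LTV 84.5% ≤ 90% → does not qualify.
Option B: score 763 ≥ 720; DTI 38.3% > 36%; LTV 84.5% ≤ 85%; employment 15 < 24 mo; reserves 9.5 ≥ 3 mo → does not qualify.
Option C: score 763 ≥ 720; DTI 38.3% ≤ 50%; LTV 84.5% ≤ 100%; employment 15 ≥ 12 mo → qualifies.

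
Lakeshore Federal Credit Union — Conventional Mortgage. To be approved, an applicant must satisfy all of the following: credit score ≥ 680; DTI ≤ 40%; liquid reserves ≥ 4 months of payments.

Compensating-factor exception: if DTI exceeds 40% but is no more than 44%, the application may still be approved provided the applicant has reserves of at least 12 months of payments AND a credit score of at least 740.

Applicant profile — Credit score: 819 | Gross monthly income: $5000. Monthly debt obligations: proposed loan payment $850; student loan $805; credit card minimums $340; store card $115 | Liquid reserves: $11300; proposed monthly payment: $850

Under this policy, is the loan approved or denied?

Approved

Credit score 819 ≥ 680 (meets base)
Total debts = (850 + 805 + 340 + 115) = 2,110. DTI: 2,110 ÷ 5,000 = 42.2%, over the 40% base limit.
Reserves = 11,300/850 = 13.3 months ≥ 4
DTI 42.2% is within the 40%–44% exception band; checking compensating factors.
Reserves 13.3 ≥ 12 months; credit score 819 ≥ 740.
Both compensating conditions met → exception applies.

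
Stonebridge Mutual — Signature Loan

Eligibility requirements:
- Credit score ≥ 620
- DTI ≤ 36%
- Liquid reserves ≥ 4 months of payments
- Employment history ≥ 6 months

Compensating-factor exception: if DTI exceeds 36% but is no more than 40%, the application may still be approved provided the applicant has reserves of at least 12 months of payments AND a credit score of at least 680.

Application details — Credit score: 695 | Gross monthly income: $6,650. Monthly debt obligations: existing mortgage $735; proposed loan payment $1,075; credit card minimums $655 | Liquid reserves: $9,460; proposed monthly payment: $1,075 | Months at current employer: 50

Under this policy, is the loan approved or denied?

Denied

Credit score 695 ≥ 620 (meets base)
Total debts = (735 + 1,075 + 655) = 2,465. DTI: 2,465 ÷ 6,650 = 37.1%, over the 36% base limit.
Liquid reserves cover 9,460/1,075 = 8.8 months — ≥ 4 required
Employment 50 ≥ 6 months
37.1% falls in the override range (36%–40%), so the compensating-factor test applies.
Reserves 8.8 < 12 months; credit score 695 ≥ 680.
Override conditions not both satisfied; exception does not apply.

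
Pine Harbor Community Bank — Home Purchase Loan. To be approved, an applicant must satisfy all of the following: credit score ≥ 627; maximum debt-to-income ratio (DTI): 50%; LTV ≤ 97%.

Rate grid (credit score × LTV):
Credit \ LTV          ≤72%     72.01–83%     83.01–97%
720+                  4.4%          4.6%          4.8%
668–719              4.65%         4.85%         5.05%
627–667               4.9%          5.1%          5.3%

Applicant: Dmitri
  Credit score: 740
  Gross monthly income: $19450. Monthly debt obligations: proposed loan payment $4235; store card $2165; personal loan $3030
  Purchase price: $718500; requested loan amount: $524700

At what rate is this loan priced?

4.6%

Credit score 740 ≥ 627; Total monthly debts = (4,235 + 2,165 + 3,030) = 9,430. DTI = 9,430/19,450 = 48.5% ≤ 50%
LTV: 524,700 ÷ 718,500 = 73%, within 97% cap
Row: 740 falls in 720+. Column: 73% falls in 72.01–83%. Rate = 4.6%.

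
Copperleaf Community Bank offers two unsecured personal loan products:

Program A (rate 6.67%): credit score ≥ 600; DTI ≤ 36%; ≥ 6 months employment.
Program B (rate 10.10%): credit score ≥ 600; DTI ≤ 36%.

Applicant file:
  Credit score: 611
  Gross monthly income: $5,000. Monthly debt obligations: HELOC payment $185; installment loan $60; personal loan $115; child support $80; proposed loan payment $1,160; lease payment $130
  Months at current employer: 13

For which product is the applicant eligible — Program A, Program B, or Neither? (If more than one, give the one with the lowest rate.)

Total debts = (185 + 60 + 115 + 80 + 1,160 + 130) = 1,730; DTI = 1,730/5,000 = 34.6%.
Program A: score 611 ≥ 600; DTI 34.6% ≤ 36%; employment 13 ≥ 6 mo → qualifies.
Program B: score 611 ≥ 600; DTI 34.6% ≤ 36% → qualifies.
Qualifying: Program A, Program B. Lowest rate is 6.67% → Program A.

Program A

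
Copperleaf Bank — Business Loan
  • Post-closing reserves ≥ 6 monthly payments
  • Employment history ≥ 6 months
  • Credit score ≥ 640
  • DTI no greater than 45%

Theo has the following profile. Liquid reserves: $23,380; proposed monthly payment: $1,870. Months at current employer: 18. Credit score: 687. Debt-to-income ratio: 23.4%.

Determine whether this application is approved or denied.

Approved

Reserves = 23,380/1,870 = 12.5 months ≥ 6
Employment 18 ≥ 6 months
Credit score 687 ≥ 640 (meets)
DTI 23.4% is within the 45% limit
All criteria satisfied.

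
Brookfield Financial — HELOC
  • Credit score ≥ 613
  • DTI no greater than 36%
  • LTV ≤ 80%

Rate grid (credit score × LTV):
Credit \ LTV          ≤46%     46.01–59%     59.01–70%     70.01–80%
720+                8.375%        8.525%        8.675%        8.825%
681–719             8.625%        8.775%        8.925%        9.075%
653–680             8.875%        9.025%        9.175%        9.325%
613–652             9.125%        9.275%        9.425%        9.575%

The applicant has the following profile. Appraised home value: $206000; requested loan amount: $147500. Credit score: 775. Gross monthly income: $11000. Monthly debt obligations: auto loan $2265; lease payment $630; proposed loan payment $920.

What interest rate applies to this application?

8.825%

Credit score 775 ≥ 613; Total monthly debts = (2,265 + 630 + 920) = 3,815. DTI: 3,815 ÷ 11,000 = 34.7%, within the 36% cap
LTV: 147,500 ÷ 206,000 = 71.6%, within 80% cap
Score 775 is in the 720+ band; LTV 71.6% is in the 70.01–80% band → 8.825%.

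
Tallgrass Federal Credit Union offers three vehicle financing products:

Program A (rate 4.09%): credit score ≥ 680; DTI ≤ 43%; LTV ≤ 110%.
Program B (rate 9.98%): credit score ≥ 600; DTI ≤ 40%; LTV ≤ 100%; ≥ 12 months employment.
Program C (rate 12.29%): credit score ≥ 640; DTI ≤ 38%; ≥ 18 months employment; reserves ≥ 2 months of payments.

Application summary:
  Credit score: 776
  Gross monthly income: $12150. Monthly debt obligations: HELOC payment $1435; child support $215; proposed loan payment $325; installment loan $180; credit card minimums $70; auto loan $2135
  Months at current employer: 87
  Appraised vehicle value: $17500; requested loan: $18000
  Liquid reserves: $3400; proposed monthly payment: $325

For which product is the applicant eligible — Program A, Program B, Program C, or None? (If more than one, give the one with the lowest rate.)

Total debts = (1,435 + 215 + 325 + 180 + 70 + 2,135) = 4,360; DTI = 4,360/12,150 = 35.9%.
LTV = 18,000/17,500 = 102.9%.
Reserves = 3,400/325 = 10.5 months.
Program A: score 776 ≥ 680; DTI 35.9% ≤ 43%; LTV 102.9% ≤ 110% → qualifies.
Program B: score 776 ≥ 600; DTI 35.9% ≤ 40%; LTV 102.9% > 100%; employment 87 ≥ 12 mo → does not qualify.
Program C: score 776 ≥ 640; DTI 35.9% ≤ 38%; employment 87 ≥ 18 mo; reserves 10.5 ≥ 2 mo → qualifies.
Qualifying: Program A, Program C. Lowest rate is 4.09% → Program A.

Program A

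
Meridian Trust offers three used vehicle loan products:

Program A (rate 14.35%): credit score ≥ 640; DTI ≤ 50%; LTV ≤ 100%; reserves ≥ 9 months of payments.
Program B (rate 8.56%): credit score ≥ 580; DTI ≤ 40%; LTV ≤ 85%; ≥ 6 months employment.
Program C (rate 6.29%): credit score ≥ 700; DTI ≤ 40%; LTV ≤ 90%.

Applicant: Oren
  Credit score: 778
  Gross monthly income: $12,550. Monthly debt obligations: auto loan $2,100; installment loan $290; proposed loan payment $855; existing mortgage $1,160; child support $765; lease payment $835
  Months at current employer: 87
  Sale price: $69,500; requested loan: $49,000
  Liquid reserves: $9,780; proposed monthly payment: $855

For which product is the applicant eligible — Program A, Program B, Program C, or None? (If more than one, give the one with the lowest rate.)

Total debts = (2,100 + 290 + 855 + 1,160 + 765 + 835) = 6,005; DTI = 6,005/12,550 = 47.8%.
LTV = 49,000/69,500 = 70.5%.
Reserves = 9,780/855 = 11.4 months.
Program A: score 778 ≥ 640; DTI 47.8% ≤ 50%; LTV 70.5% ≤ 100%; reserves 11.4 ≥ 9 mo → qualifies.
Program B: score 778 ≥ 580; DTI 47.8% > 40%; LTV 70.5% ≤ 85%; employment 87 ≥ 6 mo → does not qualify.
Program C: score 778 ≥ 700; DTI 47.8% > 40%; LTV 70.5% ≤ 90% → does not qualify.

Program A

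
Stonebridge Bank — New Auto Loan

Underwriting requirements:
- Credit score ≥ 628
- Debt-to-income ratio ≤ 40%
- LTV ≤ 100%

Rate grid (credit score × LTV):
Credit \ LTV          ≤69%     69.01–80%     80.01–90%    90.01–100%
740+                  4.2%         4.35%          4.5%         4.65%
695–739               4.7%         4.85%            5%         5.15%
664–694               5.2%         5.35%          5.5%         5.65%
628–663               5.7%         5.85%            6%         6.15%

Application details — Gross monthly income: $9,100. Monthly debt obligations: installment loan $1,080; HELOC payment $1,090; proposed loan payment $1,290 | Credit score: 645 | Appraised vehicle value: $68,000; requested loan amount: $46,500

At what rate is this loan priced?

Credit score 645 ≥ 628; Total monthly debts = (1,080 + 1,090 + 1,290) = 3,460. DTI: 3,460 ÷ 9,100 = 38%, within the 40% cap
Loan-to-value = 46,500/68,000 = 68.4% — pass (100% max)
Credit 645 → row 628–663; LTV 68.4% → column ≤69%. Grid cell → 5.7%.

5.7%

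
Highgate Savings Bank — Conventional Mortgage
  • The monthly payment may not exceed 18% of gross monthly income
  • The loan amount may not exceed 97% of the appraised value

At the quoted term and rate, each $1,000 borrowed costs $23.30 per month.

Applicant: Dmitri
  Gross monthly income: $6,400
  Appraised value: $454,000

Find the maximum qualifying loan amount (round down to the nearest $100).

$49,400

Payment cap: 18% × $6,400 = $1,152/month.
At $23.30 per $1,000, that supports 1,152/23.30 × 1,000 ≈ $49,442 → $49,400.
LTV cap: 97% × $454,000 = $440,380 → $440,300.
Binding constraint: payment-to-income.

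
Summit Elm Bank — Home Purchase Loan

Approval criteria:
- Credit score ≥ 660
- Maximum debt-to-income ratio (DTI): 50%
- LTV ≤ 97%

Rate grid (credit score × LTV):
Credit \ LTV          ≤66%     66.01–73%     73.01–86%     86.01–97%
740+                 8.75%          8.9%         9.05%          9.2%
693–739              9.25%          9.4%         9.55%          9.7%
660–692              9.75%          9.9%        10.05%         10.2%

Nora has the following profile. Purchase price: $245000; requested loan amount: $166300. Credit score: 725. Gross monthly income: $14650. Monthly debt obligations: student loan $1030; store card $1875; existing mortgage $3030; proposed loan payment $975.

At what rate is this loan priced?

9.4%

Credit score 725 ≥ 660; Total monthly debts = (1,030 + 1,875 + 3,030 + 975) = 6,910. DTI = 6,910/14,650 = 47.2% ≤ 50%
LTV: 166,300 ÷ 245,000 = 67.9%, within 97% cap
Row: 725 falls in 693–739. Column: 67.9% falls in 66.01–73%. Rate = 9.4%.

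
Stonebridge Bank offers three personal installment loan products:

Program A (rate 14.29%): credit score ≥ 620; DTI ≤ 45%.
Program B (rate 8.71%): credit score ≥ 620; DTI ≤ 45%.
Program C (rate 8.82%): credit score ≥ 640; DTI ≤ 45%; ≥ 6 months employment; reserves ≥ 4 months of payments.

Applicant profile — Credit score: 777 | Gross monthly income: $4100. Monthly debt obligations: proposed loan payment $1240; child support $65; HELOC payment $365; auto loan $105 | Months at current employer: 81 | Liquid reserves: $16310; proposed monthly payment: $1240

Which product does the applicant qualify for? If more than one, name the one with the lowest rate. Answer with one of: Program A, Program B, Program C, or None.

Total debts = (1,240 + 65 + 365 + 105) = 1,775; DTI = 1,775/4,100 = 43.3%.
Reserves = 16,310/1,240 = 13.2 months.
Program A: score 777 ≥ 620; DTI 43.3% ≤ 45% → qualifies.
Program B: score 777 ≥ 620; DTI 43.3% ≤ 45% → qualifies.
Program C: score 777 ≥ 640; DTI 43.3% ≤ 45%; employment 81 ≥ 6 mo; reserves 13.2 ≥ 4 mo → qualifies.
Qualifying: Program A, Program B, Program C. Lowest rate is 8.71% → Program B.

Program B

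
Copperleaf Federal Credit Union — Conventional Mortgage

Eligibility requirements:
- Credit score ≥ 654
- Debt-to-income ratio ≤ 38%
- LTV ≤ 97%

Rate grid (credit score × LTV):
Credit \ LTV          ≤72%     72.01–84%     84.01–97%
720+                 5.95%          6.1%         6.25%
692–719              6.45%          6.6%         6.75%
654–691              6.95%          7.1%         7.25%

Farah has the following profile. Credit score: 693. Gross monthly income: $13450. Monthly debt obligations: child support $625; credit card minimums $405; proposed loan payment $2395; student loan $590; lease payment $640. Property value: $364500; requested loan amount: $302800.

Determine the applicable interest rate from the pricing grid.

Credit score 693 ≥ 654; Total monthly debts = (625 + 405 + 2,395 + 590 + 640) = 4,655. DTI = 4,655/13,450 = 34.6% ≤ 38%
LTV = 302,800/364,500 = 83.1% ≤ 97%
Row: 693 falls in 692–719. Column: 83.1% falls in 72.01–84%. Rate = 6.6%.

6.6%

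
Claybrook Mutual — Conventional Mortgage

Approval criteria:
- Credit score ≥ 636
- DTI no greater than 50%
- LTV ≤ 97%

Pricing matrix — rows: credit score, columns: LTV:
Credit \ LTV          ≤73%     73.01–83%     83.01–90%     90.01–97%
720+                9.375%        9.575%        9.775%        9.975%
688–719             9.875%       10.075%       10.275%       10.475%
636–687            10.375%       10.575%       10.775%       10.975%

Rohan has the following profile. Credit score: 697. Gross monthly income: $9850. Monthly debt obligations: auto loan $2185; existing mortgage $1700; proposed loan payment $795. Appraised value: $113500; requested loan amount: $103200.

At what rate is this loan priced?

10.475%

Credit score 697 ≥ 636; Total monthly debts = (2,185 + 1,700 + 795) = 4,680. Debt-to-income = 4,680/9,850 = 47.5% — meets 50% limit
Loan-to-value = 103,200/113,500 = 90.9% — pass (97% max)
Score 697 is in the 688–719 band; LTV 90.9% is in the 90.01–97% band → 10.475%.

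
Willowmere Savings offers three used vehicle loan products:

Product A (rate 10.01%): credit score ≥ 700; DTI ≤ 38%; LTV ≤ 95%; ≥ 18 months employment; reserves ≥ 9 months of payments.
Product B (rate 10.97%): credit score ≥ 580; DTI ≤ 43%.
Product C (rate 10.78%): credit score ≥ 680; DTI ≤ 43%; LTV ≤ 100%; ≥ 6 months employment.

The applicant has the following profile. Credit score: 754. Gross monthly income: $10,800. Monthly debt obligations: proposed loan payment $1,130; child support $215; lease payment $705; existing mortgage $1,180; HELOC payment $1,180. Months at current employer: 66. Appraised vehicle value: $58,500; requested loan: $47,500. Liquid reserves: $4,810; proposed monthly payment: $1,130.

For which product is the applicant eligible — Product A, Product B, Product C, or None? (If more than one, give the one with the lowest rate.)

Total debts = (1,130 + 215 + 705 + 1,180 + 1,180) = 4,410; DTI = 4,410/10,800 = 40.8%.
LTV = 47,500/58,500 = 81.2%.
Reserves = 4,810/1,130 = 4.3 months.
Product A: score 754 ≥ 700; DTI 40.8% > 38%; LTV 81.2% ≤ 95%; employment 66 ≥ 18 mo; reserves 4.3 < 9 mo → does not qualify.
Product B: score 754 ≥ 580; DTI 40.8% ≤ 43% → qualifies.
Product C: score 754 ≥ 680; DTI 40.8% ≤ 43%; LTV 81.2% ≤ 100%; employment 66 ≥ 6 mo → qualifies.
Qualifying: Product B, Product C. Lowest rate is 10.78% → Product C.

Product C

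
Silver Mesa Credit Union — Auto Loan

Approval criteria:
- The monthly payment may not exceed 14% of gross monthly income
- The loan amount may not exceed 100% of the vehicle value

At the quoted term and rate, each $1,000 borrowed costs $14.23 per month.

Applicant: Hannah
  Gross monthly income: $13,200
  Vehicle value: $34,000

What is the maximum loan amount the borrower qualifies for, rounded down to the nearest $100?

Payment cap: 14% × $13,200 = $1,848/month.
At $14.23 per $1,000, that supports 1,848/14.23 × 1,000 ≈ $129,866 → $129,800.
LTV cap: 100% × $34,000 = $34,000 → $34,000.
Binding constraint: loan-to-value.

$34,000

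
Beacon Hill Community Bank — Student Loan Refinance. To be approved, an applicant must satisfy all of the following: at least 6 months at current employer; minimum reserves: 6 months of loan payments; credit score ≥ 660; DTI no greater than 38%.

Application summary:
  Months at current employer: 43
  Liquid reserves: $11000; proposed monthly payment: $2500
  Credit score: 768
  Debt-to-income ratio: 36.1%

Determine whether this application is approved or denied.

Employment 43 ≥ 6 months
Reserves: 11,000 ÷ 2,500 = 4.4 months (below 6-month minimum)
Credit score 768 ≥ 660 (meets)
DTI 36.1% is within the 38% limit
Fails on reserves.

Denied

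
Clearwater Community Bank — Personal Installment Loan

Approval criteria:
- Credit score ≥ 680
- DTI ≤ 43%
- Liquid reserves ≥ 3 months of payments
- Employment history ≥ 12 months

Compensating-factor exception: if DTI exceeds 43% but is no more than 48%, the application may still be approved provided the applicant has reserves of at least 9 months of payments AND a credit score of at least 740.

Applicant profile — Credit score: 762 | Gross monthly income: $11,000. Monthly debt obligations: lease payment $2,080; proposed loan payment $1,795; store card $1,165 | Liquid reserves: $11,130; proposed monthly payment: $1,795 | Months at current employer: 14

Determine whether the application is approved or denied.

Credit score 762 ≥ 680 (meets base)
Total debts = (2,080 + 1,795 + 1,165) = 5,040. DTI = 5,040/11,000 = 45.8% > 43% — standard DTI limit exceeded.
Reserves = 11,130/1,795 = 6.2 months ≥ 3
Employment 14 ≥ 12 months
DTI 45.8% is within the 43%–48% exception band; checking compensating factors.
Reserves 6.2 < 9 months; credit score 762 ≥ 740.
Compensating-factor requirement not fully met.

Denied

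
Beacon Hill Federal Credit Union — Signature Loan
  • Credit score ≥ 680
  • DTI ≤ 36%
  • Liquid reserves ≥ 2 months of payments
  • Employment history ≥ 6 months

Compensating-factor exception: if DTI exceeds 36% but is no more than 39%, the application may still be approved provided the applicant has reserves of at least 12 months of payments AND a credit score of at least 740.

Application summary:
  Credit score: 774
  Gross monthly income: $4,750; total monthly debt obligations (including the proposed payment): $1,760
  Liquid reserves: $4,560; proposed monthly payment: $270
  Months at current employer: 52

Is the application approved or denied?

Credit score 774 ≥ 680 (meets base)
DTI: 1,760 ÷ 4,750 = 37.1%, over the 36% base limit.
Reserves: 4,560 ÷ 270 = 16.9 months (meets 2-month minimum)
Employment 52 ≥ 6 months
DTI 37.1% is within the 36%–39% exception band; checking compensating factors.
Reserves 16.9 ≥ 12 months; credit score 774 ≥ 740.
Both compensating conditions met → exception applies.

Approved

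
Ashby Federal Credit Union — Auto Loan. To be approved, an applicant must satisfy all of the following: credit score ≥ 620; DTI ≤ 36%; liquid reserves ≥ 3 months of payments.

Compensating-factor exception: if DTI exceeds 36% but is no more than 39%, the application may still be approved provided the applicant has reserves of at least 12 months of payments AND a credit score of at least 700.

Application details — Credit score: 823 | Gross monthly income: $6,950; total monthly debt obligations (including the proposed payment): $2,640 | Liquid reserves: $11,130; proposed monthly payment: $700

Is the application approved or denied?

Approved

Credit score 823 ≥ 620 (meets base)
DTI = 2,640/6,950 = 38% > 36% — standard DTI limit exceeded.
Reserves = 11,130/700 = 15.9 months ≥ 3
DTI 38% is within the 36%–39% exception band; checking compensating factors.
Reserves 15.9 ≥ 12 months; credit score 823 ≥ 700.
Both override conditions satisfied; DTI exception granted.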